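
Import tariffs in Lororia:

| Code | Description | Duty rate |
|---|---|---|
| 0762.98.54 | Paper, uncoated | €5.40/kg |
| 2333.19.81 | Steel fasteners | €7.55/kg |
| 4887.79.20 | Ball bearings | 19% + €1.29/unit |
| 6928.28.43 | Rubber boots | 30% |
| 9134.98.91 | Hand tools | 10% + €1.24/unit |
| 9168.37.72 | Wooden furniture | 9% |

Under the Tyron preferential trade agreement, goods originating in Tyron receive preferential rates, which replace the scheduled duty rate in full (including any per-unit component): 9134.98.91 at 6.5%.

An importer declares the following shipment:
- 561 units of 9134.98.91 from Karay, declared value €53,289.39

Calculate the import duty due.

€6,024.58

Line 1 (9134.98.91, Karay, 561 units, €53,289.39):
Base rate for 9134.98.91 is 10% + €1.24/unit.
9134.98.91 has an FTA preferential rate, but origin Karay is not Tyron; base rate stands.
Duty = €53,289.39 × 10% + 561 × €1.24 = €6,024.58.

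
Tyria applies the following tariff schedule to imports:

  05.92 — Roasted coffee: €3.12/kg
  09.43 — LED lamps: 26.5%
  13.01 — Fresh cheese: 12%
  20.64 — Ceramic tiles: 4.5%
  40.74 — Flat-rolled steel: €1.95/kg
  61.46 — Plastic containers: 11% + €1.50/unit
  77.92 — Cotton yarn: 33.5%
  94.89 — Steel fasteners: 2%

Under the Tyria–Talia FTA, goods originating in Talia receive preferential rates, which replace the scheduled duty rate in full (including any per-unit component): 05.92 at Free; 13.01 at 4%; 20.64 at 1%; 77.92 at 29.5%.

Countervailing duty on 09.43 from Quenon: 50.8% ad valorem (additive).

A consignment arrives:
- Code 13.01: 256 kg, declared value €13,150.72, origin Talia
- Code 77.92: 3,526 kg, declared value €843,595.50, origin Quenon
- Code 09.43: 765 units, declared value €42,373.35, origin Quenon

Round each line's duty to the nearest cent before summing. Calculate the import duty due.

€315,885.12

Line 1 (13.01, Talia, 256 kg, €13,150.72):
Base rate for 13.01 is 12%.
Origin Talia qualifies under the Tyria–Talia agreement and 13.01 is covered: preferential rate 4% applies instead.
Duty = €13,150.72 × 4% = €526.03.
Line 2 (77.92, Quenon, 3,526 kg, €843,595.50):
Base rate for 77.92 is 33.5%.
77.92 has an FTA preferential rate, but origin Quenon is not Talia; base rate stands.
Duty = €843,595.50 × 33.5% = €282,604.49.
Line 3 (09.43, Quenon, 765 units, €42,373.35):
Base rate for 09.43 is 26.5%.
Additional duty on 09.43 from Quenon: +50.8%. Applied ad valorem rate: 26.5% + 50.8% = 77.3%.
Duty = €42,373.35 × 77.3% = €32,754.60.
Total = €526.03 + €282,604.49 + €32,754.60 = €315,885.12.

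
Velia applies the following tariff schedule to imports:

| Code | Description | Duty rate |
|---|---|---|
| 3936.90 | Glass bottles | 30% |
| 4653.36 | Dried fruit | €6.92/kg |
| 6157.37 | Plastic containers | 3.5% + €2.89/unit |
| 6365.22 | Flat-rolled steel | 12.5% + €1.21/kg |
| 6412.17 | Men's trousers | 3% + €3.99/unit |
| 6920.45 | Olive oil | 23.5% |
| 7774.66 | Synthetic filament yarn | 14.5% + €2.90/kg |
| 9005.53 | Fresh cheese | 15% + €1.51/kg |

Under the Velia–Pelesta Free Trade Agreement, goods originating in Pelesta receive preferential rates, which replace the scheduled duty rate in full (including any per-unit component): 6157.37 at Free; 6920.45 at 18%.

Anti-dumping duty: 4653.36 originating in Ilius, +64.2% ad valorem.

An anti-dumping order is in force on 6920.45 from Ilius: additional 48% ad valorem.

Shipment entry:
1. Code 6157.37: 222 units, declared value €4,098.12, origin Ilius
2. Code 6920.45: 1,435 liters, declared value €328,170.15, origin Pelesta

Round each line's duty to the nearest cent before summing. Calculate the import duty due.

€59,855.64

Line 1 (6157.37, Ilius, 222 units, €4,098.12):
Base rate for 6157.37 is 3.5% + €2.89/unit.
6157.37 has an FTA preferential rate, but origin Ilius is not Pelesta; base rate stands.
Duty = €4,098.12 × 3.5% + 222 × €2.89 = €785.01.
Line 2 (6920.45, Pelesta, 1,435 liters, €328,170.15):
Base rate for 6920.45 is 23.5%.
Origin Pelesta qualifies under the Velia–Pelesta agreement and 6920.45 is covered: preferential rate 18% applies instead.
The additional-duty order on 6920.45 targets Ilius, not Pelesta; it does not apply.
Duty = €328,170.15 × 18% = €59,070.63.
Total = €785.01 + €59,070.63 = €59,855.64.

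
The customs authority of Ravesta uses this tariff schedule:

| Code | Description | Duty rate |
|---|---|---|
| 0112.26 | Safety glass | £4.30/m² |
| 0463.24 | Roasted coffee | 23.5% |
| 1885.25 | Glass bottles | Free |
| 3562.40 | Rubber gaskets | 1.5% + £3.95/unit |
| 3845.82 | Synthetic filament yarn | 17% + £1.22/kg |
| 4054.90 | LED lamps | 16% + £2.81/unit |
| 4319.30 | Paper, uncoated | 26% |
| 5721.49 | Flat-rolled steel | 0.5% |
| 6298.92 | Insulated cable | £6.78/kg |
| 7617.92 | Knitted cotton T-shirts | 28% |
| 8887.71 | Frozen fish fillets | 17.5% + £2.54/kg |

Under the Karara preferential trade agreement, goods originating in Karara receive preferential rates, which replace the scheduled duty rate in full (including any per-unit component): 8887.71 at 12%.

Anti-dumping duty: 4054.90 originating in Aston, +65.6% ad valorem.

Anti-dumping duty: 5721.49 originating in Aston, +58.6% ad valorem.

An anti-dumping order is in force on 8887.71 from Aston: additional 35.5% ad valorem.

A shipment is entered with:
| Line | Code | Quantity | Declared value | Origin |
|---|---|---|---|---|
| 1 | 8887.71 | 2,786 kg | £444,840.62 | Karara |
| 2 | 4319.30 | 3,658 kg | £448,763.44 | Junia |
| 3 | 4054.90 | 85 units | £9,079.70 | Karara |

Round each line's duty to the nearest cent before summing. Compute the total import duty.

£171,750.96

Line 1 (8887.71, Karara, 2,786 kg, £444,840.62):
Base rate for 8887.71 is 17.5% + £2.54/kg.
Origin Karara qualifies under the Ravesta–Karara agreement and 8887.71 is covered: preferential rate 12% applies instead.
The additional-duty order on 8887.71 targets Aston, not Karara; it does not apply.
Duty = £444,840.62 × 12% = £53,380.87.
Line 2 (4319.30, Junia, 3,658 kg, £448,763.44):
Base rate for 4319.30 is 26%.
Duty = £448,763.44 × 26% = £116,678.49.
Line 3 (4054.90, Karara, 85 units, £9,079.70):
Base rate for 4054.90 is 16% + £2.81/unit.
Origin Karara is the FTA partner but 4054.90 is not on the preference list; base rate stands.
The additional-duty order on 4054.90 targets Aston, not Karara; it does not apply.
Duty = £9,079.70 × 16% + 85 × £2.81 = £1,691.60.
Total = £53,380.87 + £116,678.49 + £1,691.60 = £171,750.96.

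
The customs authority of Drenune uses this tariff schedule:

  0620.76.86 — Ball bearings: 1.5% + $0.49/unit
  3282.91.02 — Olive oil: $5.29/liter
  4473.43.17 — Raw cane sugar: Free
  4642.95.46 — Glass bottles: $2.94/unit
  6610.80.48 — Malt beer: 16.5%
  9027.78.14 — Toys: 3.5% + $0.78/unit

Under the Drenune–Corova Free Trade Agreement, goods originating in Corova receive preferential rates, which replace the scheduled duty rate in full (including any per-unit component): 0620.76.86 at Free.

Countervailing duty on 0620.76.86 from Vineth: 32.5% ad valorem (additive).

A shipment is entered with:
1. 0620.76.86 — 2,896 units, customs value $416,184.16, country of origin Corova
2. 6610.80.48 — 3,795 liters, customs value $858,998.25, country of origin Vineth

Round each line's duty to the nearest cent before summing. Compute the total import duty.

$141,734.71

Line 1 (0620.76.86, Corova, 2,896 units, $416,184.16):
Base rate for 0620.76.86 is 1.5% + $0.49/unit.
Origin Corova qualifies under the Drenune–Corova agreement and 0620.76.86 is covered: preferential rate Free applies instead.
The additional-duty order on 0620.76.86 targets Vineth, not Corova; it does not apply.
Duty = $416,184.16 × 0% = $0.00.
Line 2 (6610.80.48, Vineth, 3,795 liters, $858,998.25):
Base rate for 6610.80.48 is 16.5%.
Duty = $858,998.25 × 16.5% = $141,734.71.
Total = $0.00 + $141,734.71 = $141,734.71.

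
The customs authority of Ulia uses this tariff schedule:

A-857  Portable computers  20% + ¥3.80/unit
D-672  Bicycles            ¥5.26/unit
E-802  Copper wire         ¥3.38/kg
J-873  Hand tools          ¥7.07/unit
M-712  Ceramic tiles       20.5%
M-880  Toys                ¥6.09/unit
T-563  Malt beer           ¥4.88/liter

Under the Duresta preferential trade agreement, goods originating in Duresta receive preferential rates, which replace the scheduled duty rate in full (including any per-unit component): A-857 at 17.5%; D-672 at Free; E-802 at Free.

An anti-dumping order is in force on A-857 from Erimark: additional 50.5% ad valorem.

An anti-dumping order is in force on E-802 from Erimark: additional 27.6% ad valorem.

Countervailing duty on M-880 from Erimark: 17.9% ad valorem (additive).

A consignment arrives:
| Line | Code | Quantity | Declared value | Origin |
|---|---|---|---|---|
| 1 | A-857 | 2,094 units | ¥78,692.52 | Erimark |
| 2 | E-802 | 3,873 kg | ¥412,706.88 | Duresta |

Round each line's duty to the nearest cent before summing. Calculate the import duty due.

Line 1 (A-857, Erimark, 2,094 units, ¥78,692.52):
Base rate for A-857 is 20% + ¥3.80/unit.
A-857 has an FTA preferential rate, but origin Erimark is not Duresta; base rate stands.
Additional duty on A-857 from Erimark: +50.5%. Applied ad valorem rate: 20% + 50.5% = 70.5%.
Duty = ¥78,692.52 × 70.5% + 2,094 × ¥3.80 = ¥63,435.43.
Line 2 (E-802, Duresta, 3,873 kg, ¥412,706.88):
Base rate for E-802 is ¥3.38/kg.
Origin Duresta qualifies under the Ulia–Duresta agreement and E-802 is covered: preferential rate Free applies instead.
The additional-duty order on E-802 targets Erimark, not Duresta; it does not apply.
Duty = ¥412,706.88 × 0% = ¥0.00.
Total = ¥63,435.43 + ¥0.00 = ¥63,435.43.

¥63,435.43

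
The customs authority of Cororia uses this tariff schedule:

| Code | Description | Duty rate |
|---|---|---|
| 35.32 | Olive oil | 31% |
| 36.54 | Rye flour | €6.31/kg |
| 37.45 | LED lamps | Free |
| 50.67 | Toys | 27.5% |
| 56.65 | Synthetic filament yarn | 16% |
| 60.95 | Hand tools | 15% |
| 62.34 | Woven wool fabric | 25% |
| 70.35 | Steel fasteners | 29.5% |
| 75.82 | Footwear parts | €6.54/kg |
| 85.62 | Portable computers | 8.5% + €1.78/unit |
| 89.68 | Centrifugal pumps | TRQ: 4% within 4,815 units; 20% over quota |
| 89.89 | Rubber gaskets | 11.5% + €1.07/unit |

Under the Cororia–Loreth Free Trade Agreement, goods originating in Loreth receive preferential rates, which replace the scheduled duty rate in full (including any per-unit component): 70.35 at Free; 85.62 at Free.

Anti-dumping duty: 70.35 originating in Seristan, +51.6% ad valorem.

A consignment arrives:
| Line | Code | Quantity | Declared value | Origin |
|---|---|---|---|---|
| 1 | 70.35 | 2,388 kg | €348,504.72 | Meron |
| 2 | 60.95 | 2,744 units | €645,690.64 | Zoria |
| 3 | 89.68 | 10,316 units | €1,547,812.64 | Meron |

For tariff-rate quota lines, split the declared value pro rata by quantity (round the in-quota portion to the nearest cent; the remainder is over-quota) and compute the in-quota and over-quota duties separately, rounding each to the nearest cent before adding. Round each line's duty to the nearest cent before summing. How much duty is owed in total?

€393,634.20

Line 1 (70.35, Meron, 2,388 kg, €348,504.72):
Base rate for 70.35 is 29.5%.
70.35 has an FTA preferential rate, but origin Meron is not Loreth; base rate stands.
The additional-duty order on 70.35 targets Seristan, not Meron; it does not apply.
Duty = €348,504.72 × 29.5% = €102,808.89.
Line 2 (60.95, Zoria, 2,744 units, €645,690.64):
Base rate for 60.95 is 15%.
Duty = €645,690.64 × 15% = €96,853.60.
Line 3 (89.68, Meron, 10,316 units, €1,547,812.64):
Code 89.68 is under a tariff-rate quota (threshold 4,815 units). In-quota: 4,815 units at 4%; over-quota: 5,501 units at 20%.
Pro-rata value split: in-quota = €1,547,812.64 × 4,815/10,316 = €722,442.60; over-quota = €1,547,812.64 − €722,442.60 = €825,370.04.
In-quota duty = €722,442.60 × 4% = €28,897.70. Over-quota duty = €825,370.04 × 20% = €165,074.01.
Line duty = €28,897.70 + €165,074.01 = €193,971.71.
Total = €102,808.89 + €96,853.60 + €193,971.71 = €393,634.20.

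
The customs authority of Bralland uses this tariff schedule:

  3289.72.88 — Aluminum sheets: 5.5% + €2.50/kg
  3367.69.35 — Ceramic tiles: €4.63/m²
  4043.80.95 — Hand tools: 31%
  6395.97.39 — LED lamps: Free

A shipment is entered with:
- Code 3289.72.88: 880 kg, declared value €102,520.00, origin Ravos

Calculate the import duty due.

Line 1 (3289.72.88, Ravos, 880 kg, €102,520.00):
Base rate for 3289.72.88 is 5.5% + €2.50/kg.
Duty = €102,520.00 × 5.5% + 880 × €2.50 = €7,838.60.

€7,838.60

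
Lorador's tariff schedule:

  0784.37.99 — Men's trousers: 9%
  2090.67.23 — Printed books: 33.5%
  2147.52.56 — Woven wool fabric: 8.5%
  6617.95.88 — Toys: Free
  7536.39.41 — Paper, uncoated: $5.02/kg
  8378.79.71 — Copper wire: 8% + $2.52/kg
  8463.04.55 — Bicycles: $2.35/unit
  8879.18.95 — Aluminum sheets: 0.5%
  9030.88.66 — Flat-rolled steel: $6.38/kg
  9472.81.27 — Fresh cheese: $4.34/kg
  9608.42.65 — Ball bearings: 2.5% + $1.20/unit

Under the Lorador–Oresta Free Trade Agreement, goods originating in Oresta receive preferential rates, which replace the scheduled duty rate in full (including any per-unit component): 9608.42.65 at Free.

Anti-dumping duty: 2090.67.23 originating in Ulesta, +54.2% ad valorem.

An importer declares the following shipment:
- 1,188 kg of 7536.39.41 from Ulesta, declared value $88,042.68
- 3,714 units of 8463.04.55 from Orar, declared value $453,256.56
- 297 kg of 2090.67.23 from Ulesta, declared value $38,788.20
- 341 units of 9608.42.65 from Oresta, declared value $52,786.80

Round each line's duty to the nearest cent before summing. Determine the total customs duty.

Line 1 (7536.39.41, Ulesta, 1,188 kg, $88,042.68):
Base rate for 7536.39.41 is $5.02/kg.
Duty = 1,188 × $5.02 = $5,963.76.
Line 2 (8463.04.55, Orar, 3,714 units, $453,256.56):
Base rate for 8463.04.55 is $2.35/unit.
Duty = 3,714 × $2.35 = $8,727.90.
Line 3 (2090.67.23, Ulesta, 297 kg, $38,788.20):
Base rate for 2090.67.23 is 33.5%.
Additional duty on 2090.67.23 from Ulesta: +54.2%. Applied ad valorem rate: 33.5% + 54.2% = 87.7%.
Duty = $38,788.20 × 87.7% = $34,017.25.
Line 4 (9608.42.65, Oresta, 341 units, $52,786.80):
Base rate for 9608.42.65 is 2.5% + $1.20/unit.
Origin Oresta qualifies under the Lorador–Oresta agreement and 9608.42.65 is covered: preferential rate Free applies instead.
Duty = $52,786.80 × 0% = $0.00.
Total = $5,963.76 + $8,727.90 + $34,017.25 + $0.00 = $48,708.91.

$48,708.91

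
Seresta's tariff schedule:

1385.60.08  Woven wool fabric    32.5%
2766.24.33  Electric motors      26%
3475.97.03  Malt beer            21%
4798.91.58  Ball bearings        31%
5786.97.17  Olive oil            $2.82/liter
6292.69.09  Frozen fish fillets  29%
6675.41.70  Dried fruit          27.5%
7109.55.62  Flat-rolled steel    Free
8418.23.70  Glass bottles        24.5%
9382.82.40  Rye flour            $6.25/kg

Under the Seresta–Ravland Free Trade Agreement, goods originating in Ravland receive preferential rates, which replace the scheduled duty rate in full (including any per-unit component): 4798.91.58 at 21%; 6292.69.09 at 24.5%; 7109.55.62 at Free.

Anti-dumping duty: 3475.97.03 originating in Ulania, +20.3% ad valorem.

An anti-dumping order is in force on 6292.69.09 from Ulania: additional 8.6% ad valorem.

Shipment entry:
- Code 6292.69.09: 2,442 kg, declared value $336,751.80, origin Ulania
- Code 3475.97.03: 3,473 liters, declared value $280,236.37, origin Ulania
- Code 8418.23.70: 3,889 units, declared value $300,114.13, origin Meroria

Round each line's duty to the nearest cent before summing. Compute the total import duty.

$315,884.26

Line 1 (6292.69.09, Ulania, 2,442 kg, $336,751.80):
Base rate for 6292.69.09 is 29%.
6292.69.09 has an FTA preferential rate, but origin Ulania is not Ravland; base rate stands.
Additional duty on 6292.69.09 from Ulania: +8.6%. Applied ad valorem rate: 29% + 8.6% = 37.6%.
Duty = $336,751.80 × 37.6% = $126,618.68.
Line 2 (3475.97.03, Ulania, 3,473 liters, $280,236.37):
Base rate for 3475.97.03 is 21%.
Additional duty on 3475.97.03 from Ulania: +20.3%. Applied ad valorem rate: 21% + 20.3% = 41.3%.
Duty = $280,236.37 × 41.3% = $115,737.62.
Line 3 (8418.23.70, Meroria, 3,889 units, $300,114.13):
Base rate for 8418.23.70 is 24.5%.
Duty = $300,114.13 × 24.5% = $73,527.96.
Total = $126,618.68 + $115,737.62 + $73,527.96 = $315,884.26.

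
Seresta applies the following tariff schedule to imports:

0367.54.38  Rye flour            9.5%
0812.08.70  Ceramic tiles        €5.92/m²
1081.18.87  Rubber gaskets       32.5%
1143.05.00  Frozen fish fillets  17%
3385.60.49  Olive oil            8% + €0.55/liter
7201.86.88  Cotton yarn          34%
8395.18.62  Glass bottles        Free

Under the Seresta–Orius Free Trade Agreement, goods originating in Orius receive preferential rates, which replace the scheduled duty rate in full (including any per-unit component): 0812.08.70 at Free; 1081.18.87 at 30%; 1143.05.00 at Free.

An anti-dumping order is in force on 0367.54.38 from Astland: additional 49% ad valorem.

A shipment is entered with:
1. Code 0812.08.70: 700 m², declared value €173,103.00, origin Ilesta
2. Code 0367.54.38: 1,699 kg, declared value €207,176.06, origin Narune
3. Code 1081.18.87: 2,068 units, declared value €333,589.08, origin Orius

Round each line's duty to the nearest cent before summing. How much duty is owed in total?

€123,902.45

Line 1 (0812.08.70, Ilesta, 700 m², €173,103.00):
Base rate for 0812.08.70 is €5.92/m².
0812.08.70 has an FTA preferential rate, but origin Ilesta is not Orius; base rate stands.
Duty = 700 × €5.92 = €4,144.00.
Line 2 (0367.54.38, Narune, 1,699 kg, €207,176.06):
Base rate for 0367.54.38 is 9.5%.
The additional-duty order on 0367.54.38 targets Astland, not Narune; it does not apply.
Duty = €207,176.06 × 9.5% = €19,681.73.
Line 3 (1081.18.87, Orius, 2,068 units, €333,589.08):
Base rate for 1081.18.87 is 32.5%.
Origin Orius qualifies under the Seresta–Orius agreement and 1081.18.87 is covered: preferential rate 30% applies instead.
Duty = €333,589.08 × 30% = €100,076.72.
Total = €4,144.00 + €19,681.73 + €100,076.72 = €123,902.45.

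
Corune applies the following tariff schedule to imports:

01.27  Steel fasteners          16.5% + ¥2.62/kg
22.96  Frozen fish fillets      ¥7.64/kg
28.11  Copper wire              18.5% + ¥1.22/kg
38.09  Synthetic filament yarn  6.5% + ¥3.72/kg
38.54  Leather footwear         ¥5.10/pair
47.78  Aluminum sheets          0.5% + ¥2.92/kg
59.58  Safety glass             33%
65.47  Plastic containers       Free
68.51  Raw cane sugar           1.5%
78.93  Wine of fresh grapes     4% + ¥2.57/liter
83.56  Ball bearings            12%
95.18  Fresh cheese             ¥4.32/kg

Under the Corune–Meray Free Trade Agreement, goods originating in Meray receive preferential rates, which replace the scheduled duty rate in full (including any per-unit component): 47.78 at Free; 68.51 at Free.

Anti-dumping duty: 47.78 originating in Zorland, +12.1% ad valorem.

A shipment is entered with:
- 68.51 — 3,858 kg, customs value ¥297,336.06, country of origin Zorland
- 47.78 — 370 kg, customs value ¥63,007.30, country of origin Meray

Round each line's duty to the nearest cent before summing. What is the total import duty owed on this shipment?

¥4,460.04

Line 1 (68.51, Zorland, 3,858 kg, ¥297,336.06):
Base rate for 68.51 is 1.5%.
68.51 has an FTA preferential rate, but origin Zorland is not Meray; base rate stands.
Duty = ¥297,336.06 × 1.5% = ¥4,460.04.
Line 2 (47.78, Meray, 370 kg, ¥63,007.30):
Base rate for 47.78 is 0.5% + ¥2.92/kg.
Origin Meray qualifies under the Corune–Meray agreement and 47.78 is covered: preferential rate Free applies instead.
The additional-duty order on 47.78 targets Zorland, not Meray; it does not apply.
Duty = ¥63,007.30 × 0% = ¥0.00.
Total = ¥4,460.04 + ¥0.00 = ¥4,460.04.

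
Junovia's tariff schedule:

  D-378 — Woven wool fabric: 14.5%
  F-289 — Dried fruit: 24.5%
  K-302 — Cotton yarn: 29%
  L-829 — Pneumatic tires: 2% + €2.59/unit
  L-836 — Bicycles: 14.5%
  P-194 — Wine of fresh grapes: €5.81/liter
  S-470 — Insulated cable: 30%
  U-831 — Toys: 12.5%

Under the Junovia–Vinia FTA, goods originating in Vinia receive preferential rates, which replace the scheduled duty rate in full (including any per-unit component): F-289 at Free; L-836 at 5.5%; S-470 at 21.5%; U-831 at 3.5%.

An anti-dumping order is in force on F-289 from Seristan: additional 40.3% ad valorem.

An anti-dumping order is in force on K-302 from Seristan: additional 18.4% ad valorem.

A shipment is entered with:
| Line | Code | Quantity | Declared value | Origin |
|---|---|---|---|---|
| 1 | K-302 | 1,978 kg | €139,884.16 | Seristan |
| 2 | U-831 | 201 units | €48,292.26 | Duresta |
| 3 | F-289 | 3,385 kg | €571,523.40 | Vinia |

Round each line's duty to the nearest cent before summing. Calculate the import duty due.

Line 1 (K-302, Seristan, 1,978 kg, €139,884.16):
Base rate for K-302 is 29%.
Additional duty on K-302 from Seristan: +18.4%. Applied ad valorem rate: 29% + 18.4% = 47.4%.
Duty = €139,884.16 × 47.4% = €66,305.09.
Line 2 (U-831, Duresta, 201 units, €48,292.26):
Base rate for U-831 is 12.5%.
U-831 has an FTA preferential rate, but origin Duresta is not Vinia; base rate stands.
Duty = €48,292.26 × 12.5% = €6,036.53.
Line 3 (F-289, Vinia, 3,385 kg, €571,523.40):
Base rate for F-289 is 24.5%.
Origin Vinia qualifies under the Junovia–Vinia agreement and F-289 is covered: preferential rate Free applies instead.
The additional-duty order on F-289 targets Seristan, not Vinia; it does not apply.
Duty = €571,523.40 × 0% = €0.00.
Total = €66,305.09 + €6,036.53 + €0.00 = €72,341.62.

€72,341.62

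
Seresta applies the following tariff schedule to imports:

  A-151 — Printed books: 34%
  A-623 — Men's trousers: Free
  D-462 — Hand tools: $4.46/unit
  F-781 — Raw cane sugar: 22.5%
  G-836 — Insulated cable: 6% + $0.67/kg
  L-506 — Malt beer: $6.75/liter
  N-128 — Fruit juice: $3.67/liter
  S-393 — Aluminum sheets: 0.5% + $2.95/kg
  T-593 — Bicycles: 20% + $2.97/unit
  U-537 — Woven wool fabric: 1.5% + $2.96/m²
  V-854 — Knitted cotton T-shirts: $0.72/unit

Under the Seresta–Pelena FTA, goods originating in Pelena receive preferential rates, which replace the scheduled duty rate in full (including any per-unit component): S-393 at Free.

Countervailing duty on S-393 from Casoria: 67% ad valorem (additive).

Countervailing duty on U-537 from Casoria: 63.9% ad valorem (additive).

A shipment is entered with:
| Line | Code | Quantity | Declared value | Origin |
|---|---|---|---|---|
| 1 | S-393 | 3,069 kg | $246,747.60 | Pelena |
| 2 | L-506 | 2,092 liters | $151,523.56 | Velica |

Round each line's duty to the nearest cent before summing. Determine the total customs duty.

Line 1 (S-393, Pelena, 3,069 kg, $246,747.60):
Base rate for S-393 is 0.5% + $2.95/kg.
Origin Pelena qualifies under the Seresta–Pelena agreement and S-393 is covered: preferential rate Free applies instead.
The additional-duty order on S-393 targets Casoria, not Pelena; it does not apply.
Duty = $246,747.60 × 0% = $0.00.
Line 2 (L-506, Velica, 2,092 liters, $151,523.56):
Base rate for L-506 is $6.75/liter.
Duty = 2,092 × $6.75 = $14,121.00.
Total = $0.00 + $14,121.00 = $14,121.00.

$14,121.00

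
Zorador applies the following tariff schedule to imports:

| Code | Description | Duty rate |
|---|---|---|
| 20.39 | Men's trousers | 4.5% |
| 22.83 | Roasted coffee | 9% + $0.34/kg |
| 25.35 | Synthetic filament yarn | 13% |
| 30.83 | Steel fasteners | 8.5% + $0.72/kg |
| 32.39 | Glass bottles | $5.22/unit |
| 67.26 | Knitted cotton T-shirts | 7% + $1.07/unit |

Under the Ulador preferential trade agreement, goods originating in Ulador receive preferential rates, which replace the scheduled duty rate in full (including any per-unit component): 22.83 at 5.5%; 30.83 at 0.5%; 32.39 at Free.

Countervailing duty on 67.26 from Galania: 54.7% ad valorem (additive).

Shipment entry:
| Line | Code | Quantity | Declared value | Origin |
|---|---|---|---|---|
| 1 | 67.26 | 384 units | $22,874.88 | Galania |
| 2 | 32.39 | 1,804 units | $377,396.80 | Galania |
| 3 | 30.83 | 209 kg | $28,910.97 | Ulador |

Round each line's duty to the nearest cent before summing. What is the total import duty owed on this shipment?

$24,086.11

Line 1 (67.26, Galania, 384 units, $22,874.88):
Base rate for 67.26 is 7% + $1.07/unit.
Additional duty on 67.26 from Galania: +54.7%. Applied ad valorem rate: 7% + 54.7% = 61.7%.
Duty = $22,874.88 × 61.7% + 384 × $1.07 = $14,524.68.
Line 2 (32.39, Galania, 1,804 units, $377,396.80):
Base rate for 32.39 is $5.22/unit.
32.39 has an FTA preferential rate, but origin Galania is not Ulador; base rate stands.
Duty = 1,804 × $5.22 = $9,416.88.
Line 3 (30.83, Ulador, 209 kg, $28,910.97):
Base rate for 30.83 is 8.5% + $0.72/kg.
Origin Ulador qualifies under the Zorador–Ulador agreement and 30.83 is covered: preferential rate 0.5% applies instead.
Duty = $28,910.97 × 0.5% = $144.55.
Total = $14,524.68 + $9,416.88 + $144.55 = $24,086.11.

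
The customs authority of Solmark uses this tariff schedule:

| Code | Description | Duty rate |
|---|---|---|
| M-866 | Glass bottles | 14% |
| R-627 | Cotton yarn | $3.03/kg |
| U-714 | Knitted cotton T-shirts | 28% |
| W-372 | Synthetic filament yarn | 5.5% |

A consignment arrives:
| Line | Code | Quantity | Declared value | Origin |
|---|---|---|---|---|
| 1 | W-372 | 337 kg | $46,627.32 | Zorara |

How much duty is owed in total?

$2,564.50

Line 1 (W-372, Zorara, 337 kg, $46,627.32):
Base rate for W-372 is 5.5%.
Duty = $46,627.32 × 5.5% = $2,564.50.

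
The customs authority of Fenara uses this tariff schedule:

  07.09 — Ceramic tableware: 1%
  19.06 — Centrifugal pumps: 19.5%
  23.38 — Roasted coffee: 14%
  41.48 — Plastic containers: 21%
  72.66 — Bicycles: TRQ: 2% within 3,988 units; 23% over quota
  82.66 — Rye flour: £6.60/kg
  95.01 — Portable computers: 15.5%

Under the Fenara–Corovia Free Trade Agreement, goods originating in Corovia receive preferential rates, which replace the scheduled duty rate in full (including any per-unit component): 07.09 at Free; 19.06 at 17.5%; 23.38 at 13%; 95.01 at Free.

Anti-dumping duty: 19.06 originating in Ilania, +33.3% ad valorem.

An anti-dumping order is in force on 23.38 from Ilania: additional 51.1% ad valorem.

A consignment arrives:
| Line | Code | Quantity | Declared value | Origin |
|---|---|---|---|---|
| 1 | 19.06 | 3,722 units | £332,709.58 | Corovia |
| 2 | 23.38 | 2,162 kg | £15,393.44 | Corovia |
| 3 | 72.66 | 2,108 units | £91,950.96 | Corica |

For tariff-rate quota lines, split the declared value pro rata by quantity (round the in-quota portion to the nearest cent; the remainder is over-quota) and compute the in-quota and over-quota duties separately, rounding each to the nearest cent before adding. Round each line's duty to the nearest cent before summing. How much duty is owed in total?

£62,064.35

Line 1 (19.06, Corovia, 3,722 units, £332,709.58):
Base rate for 19.06 is 19.5%.
Origin Corovia qualifies under the Fenara–Corovia agreement and 19.06 is covered: preferential rate 17.5% applies instead.
The additional-duty order on 19.06 targets Ilania, not Corovia; it does not apply.
Duty = £332,709.58 × 17.5% = £58,224.18.
Line 2 (23.38, Corovia, 2,162 kg, £15,393.44):
Base rate for 23.38 is 14%.
Origin Corovia qualifies under the Fenara–Corovia agreement and 23.38 is covered: preferential rate 13% applies instead.
The additional-duty order on 23.38 targets Ilania, not Corovia; it does not apply.
Duty = £15,393.44 × 13% = £2,001.15.
Line 3 (72.66, Corica, 2,108 units, £91,950.96):
Code 72.66 is under a tariff-rate quota (threshold 3,988 units). Quantity 2,108 units is within the quota, so the in-quota rate 2% applies to the full value.
Duty = £91,950.96 × 2% = £1,839.02.
Total = £58,224.18 + £2,001.15 + £1,839.02 = £62,064.35.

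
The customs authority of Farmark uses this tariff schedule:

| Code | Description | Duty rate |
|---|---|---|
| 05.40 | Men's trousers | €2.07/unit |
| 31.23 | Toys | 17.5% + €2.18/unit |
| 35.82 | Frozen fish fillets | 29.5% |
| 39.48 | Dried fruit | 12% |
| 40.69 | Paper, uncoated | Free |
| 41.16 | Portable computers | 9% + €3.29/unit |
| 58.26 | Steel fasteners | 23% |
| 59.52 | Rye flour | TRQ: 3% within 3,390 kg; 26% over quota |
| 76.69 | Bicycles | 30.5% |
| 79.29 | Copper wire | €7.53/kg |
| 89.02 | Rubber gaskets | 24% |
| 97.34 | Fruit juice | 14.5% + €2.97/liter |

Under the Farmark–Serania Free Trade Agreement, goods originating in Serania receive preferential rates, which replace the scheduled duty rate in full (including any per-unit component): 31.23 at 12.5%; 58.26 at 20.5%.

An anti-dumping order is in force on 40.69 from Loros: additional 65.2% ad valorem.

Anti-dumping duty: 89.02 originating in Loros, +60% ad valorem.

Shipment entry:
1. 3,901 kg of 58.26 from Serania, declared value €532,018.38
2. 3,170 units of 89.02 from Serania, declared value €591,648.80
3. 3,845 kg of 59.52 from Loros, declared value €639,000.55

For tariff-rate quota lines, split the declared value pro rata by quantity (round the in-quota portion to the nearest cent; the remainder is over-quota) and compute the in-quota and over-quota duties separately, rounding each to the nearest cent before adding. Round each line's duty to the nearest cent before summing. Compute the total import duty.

Line 1 (58.26, Serania, 3,901 kg, €532,018.38):
Base rate for 58.26 is 23%.
Origin Serania qualifies under the Farmark–Serania agreement and 58.26 is covered: preferential rate 20.5% applies instead.
Duty = €532,018.38 × 20.5% = €109,063.77.
Line 2 (89.02, Serania, 3,170 units, €591,648.80):
Base rate for 89.02 is 24%.
Origin Serania is the FTA partner but 89.02 is not on the preference list; base rate stands.
The additional-duty order on 89.02 targets Loros, not Serania; it does not apply.
Duty = €591,648.80 × 24% = €141,995.71.
Line 3 (59.52, Loros, 3,845 kg, €639,000.55):
Code 59.52 is under a tariff-rate quota (threshold 3,390 kg). In-quota: 3,390 kg at 3%; over-quota: 455 kg at 26%.
Pro-rata value split: in-quota = €639,000.55 × 3,390/3,845 = €563,384.10; over-quota = €639,000.55 − €563,384.10 = €75,616.45.
In-quota duty = €563,384.10 × 3% = €16,901.52. Over-quota duty = €75,616.45 × 26% = €19,660.28.
Line duty = €16,901.52 + €19,660.28 = €36,561.80.
Total = €109,063.77 + €141,995.71 + €36,561.80 = €287,621.28.

€287,621.28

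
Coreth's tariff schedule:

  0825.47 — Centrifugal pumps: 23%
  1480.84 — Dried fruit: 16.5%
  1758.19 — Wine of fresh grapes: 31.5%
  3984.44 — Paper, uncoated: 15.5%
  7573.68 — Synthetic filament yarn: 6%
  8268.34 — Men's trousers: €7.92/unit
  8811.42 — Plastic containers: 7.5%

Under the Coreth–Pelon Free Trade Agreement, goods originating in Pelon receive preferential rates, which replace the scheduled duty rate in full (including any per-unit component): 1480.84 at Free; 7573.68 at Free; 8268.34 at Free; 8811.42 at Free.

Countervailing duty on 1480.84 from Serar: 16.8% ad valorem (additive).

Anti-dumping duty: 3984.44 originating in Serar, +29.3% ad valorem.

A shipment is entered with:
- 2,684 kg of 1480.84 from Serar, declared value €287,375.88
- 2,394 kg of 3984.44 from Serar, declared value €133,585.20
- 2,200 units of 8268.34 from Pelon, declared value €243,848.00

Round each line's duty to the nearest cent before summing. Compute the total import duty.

Line 1 (1480.84, Serar, 2,684 kg, €287,375.88):
Base rate for 1480.84 is 16.5%.
1480.84 has an FTA preferential rate, but origin Serar is not Pelon; base rate stands.
Additional duty on 1480.84 from Serar: +16.8%. Applied ad valorem rate: 16.5% + 16.8% = 33.3%.
Duty = €287,375.88 × 33.3% = €95,696.17.
Line 2 (3984.44, Serar, 2,394 kg, €133,585.20):
Base rate for 3984.44 is 15.5%.
Additional duty on 3984.44 from Serar: +29.3%. Applied ad valorem rate: 15.5% + 29.3% = 44.8%.
Duty = €133,585.20 × 44.8% = €59,846.17.
Line 3 (8268.34, Pelon, 2,200 units, €243,848.00):
Base rate for 8268.34 is €7.92/unit.
Origin Pelon qualifies under the Coreth–Pelon agreement and 8268.34 is covered: preferential rate Free applies instead.
Duty = €243,848.00 × 0% = €0.00.
Total = €95,696.17 + €59,846.17 + €0.00 = €155,542.34.

€155,542.34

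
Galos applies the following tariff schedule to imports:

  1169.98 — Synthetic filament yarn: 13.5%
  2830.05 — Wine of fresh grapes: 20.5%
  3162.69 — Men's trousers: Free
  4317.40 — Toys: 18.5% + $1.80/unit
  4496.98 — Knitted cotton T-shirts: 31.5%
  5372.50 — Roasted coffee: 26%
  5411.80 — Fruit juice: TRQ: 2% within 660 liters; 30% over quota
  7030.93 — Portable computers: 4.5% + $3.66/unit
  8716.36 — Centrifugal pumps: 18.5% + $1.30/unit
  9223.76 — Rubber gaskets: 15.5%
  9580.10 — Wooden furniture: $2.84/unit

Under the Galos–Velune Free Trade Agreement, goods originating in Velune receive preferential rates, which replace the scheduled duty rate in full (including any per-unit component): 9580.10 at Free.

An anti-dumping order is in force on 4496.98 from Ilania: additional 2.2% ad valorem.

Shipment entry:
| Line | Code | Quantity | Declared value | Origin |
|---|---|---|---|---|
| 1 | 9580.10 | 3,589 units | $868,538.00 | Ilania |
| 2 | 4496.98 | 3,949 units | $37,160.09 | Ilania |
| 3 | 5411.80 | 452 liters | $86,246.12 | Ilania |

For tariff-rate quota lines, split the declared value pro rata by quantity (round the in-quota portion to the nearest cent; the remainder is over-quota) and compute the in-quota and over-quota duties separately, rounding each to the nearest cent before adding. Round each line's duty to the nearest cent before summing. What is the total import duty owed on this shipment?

$24,440.63

Line 1 (9580.10, Ilania, 3,589 units, $868,538.00):
Base rate for 9580.10 is $2.84/unit.
9580.10 has an FTA preferential rate, but origin Ilania is not Velune; base rate stands.
Duty = 3,589 × $2.84 = $10,192.76.
Line 2 (4496.98, Ilania, 3,949 units, $37,160.09):
Base rate for 4496.98 is 31.5%.
Additional duty on 4496.98 from Ilania: +2.2%. Applied ad valorem rate: 31.5% + 2.2% = 33.7%.
Duty = $37,160.09 × 33.7% = $12,522.95.
Line 3 (5411.80, Ilania, 452 liters, $86,246.12):
Code 5411.80 is under a tariff-rate quota (threshold 660 liters). Quantity 452 liters is within the quota, so the in-quota rate 2% applies to the full value.
Duty = $86,246.12 × 2% = $1,724.92.
Total = $10,192.76 + $12,522.95 + $1,724.92 = $24,440.63.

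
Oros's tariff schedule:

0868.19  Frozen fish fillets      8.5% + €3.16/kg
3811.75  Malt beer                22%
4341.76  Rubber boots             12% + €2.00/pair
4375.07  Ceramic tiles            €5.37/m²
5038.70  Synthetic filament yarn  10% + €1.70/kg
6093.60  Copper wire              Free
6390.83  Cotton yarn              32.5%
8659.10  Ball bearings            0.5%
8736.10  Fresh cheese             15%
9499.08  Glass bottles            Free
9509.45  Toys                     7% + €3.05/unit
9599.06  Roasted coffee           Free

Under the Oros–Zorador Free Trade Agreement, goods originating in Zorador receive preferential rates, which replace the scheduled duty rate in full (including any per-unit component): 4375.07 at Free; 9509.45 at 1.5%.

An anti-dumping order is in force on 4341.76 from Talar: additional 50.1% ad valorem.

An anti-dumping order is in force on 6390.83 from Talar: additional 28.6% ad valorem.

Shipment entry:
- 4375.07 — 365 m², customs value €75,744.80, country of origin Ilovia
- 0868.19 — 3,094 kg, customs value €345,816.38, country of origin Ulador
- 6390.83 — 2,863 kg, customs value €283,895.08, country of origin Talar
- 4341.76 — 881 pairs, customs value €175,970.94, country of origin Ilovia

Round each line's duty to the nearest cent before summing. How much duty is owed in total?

€237,469.88

Line 1 (4375.07, Ilovia, 365 m², €75,744.80):
Base rate for 4375.07 is €5.37/m².
4375.07 has an FTA preferential rate, but origin Ilovia is not Zorador; base rate stands.
Duty = 365 × €5.37 = €1,960.05.
Line 2 (0868.19, Ulador, 3,094 kg, €345,816.38):
Base rate for 0868.19 is 8.5% + €3.16/kg.
Duty = €345,816.38 × 8.5% + 3,094 × €3.16 = €39,171.43.
Line 3 (6390.83, Talar, 2,863 kg, €283,895.08):
Base rate for 6390.83 is 32.5%.
Additional duty on 6390.83 from Talar: +28.6%. Applied ad valorem rate: 32.5% + 28.6% = 61.1%.
Duty = €283,895.08 × 61.1% = €173,459.89.
Line 4 (4341.76, Ilovia, 881 pairs, €175,970.94):
Base rate for 4341.76 is 12% + €2.00/pair.
The additional-duty order on 4341.76 targets Talar, not Ilovia; it does not apply.
Duty = €175,970.94 × 12% + 881 × €2.00 = €22,878.51.
Total = €1,960.05 + €39,171.43 + €173,459.89 + €22,878.51 = €237,469.88.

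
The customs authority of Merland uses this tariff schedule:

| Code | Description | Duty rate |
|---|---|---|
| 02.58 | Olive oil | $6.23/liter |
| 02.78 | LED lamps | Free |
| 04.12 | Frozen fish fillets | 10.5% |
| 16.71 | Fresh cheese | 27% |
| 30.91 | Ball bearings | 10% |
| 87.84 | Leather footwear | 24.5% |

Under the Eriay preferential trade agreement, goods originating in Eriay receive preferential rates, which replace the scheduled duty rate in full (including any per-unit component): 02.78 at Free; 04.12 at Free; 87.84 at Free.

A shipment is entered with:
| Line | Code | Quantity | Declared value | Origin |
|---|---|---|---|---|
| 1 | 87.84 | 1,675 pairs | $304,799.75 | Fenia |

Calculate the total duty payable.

Line 1 (87.84, Fenia, 1,675 pairs, $304,799.75):
Base rate for 87.84 is 24.5%.
87.84 has an FTA preferential rate, but origin Fenia is not Eriay; base rate stands.
Duty = $304,799.75 × 24.5% = $74,675.94.

$74,675.94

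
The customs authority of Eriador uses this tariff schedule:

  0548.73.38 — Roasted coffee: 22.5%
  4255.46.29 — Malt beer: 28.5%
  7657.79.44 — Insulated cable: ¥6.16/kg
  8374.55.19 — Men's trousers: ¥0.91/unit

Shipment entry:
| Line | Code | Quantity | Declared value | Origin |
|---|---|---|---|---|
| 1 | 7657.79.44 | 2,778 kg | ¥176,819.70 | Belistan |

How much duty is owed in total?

Line 1 (7657.79.44, Belistan, 2,778 kg, ¥176,819.70):
Base rate for 7657.79.44 is ¥6.16/kg.
Duty = 2,778 × ¥6.16 = ¥17,112.48.

¥17,112.48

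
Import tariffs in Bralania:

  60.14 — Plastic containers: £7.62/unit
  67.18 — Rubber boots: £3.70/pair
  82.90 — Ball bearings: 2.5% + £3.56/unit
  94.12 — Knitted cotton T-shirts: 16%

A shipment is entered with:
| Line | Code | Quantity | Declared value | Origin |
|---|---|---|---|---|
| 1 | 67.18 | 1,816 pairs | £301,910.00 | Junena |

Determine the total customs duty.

Line 1 (67.18, Junena, 1,816 pairs, £301,910.00):
Base rate for 67.18 is £3.70/pair.
Duty = 1,816 × £3.70 = £6,719.20.

£6,719.20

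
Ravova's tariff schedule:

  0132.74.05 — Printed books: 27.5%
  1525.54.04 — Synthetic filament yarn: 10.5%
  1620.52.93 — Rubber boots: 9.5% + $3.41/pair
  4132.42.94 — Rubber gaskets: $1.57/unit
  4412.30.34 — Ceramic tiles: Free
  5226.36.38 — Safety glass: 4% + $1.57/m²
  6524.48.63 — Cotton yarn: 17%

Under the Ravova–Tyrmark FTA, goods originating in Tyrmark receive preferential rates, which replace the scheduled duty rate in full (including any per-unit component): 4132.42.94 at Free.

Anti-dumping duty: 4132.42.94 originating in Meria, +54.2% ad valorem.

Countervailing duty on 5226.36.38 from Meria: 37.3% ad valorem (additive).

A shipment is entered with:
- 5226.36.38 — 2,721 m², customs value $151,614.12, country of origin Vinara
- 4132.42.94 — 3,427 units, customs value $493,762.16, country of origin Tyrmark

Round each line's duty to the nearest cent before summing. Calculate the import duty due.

$10,336.53

Line 1 (5226.36.38, Vinara, 2,721 m², $151,614.12):
Base rate for 5226.36.38 is 4% + $1.57/m².
The additional-duty order on 5226.36.38 targets Meria, not Vinara; it does not apply.
Duty = $151,614.12 × 4% + 2,721 × $1.57 = $10,336.53.
Line 2 (4132.42.94, Tyrmark, 3,427 units, $493,762.16):
Base rate for 4132.42.94 is $1.57/unit.
Origin Tyrmark qualifies under the Ravova–Tyrmark agreement and 4132.42.94 is covered: preferential rate Free applies instead.
The additional-duty order on 4132.42.94 targets Meria, not Tyrmark; it does not apply.
Duty = $493,762.16 × 0% = $0.00.
Total = $10,336.53 + $0.00 = $10,336.53.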